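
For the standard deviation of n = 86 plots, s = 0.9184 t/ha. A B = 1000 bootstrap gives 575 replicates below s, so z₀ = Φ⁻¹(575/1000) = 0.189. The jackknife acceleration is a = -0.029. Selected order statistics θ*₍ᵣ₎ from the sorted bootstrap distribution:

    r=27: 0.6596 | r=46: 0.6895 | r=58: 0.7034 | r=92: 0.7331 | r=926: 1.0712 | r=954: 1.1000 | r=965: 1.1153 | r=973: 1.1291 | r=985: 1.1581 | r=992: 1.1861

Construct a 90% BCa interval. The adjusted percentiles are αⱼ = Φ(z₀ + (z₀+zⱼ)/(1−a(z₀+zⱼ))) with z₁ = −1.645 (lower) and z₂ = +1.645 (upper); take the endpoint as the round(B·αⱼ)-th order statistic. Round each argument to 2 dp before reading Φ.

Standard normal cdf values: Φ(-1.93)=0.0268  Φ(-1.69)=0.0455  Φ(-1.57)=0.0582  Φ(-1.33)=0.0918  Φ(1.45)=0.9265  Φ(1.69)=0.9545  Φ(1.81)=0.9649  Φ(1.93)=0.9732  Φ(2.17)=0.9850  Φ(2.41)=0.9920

Lower: z₀ + z₁ = 0.189 + (-1.645) = -1.456; 1 − a(z₀+z₁) = 1 − (-0.029)(-1.456) = 0.9578; argument = 0.189 + (-1.456)/0.9578 = -1.3312 → -1.33.
α₁ = Φ(-1.33) = 0.0918; rank = round(1000 × 0.0918) = 92; θ*₍92₎ = 0.7331.
Upper: z₀ + z₂ = 1.834; 1 − a(z₀+z₂) = 1.0532; argument = 1.9304 → 1.93; α₂ = 0.9732; rank = 973; θ*₍973₎ = 1.1291.

(0.7331, 1.1291)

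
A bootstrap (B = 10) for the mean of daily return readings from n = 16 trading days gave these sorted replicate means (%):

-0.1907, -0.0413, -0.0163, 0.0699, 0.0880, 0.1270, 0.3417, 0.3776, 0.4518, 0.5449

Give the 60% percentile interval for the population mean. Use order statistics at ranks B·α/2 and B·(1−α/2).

(-0.0413, 0.3776)

α = 0.40; lower rank = 10 × 0.200 = 2; upper rank = 10 × 0.800 = 8.
The 2nd smallest replicate is -0.0413; the 8th is 0.3776.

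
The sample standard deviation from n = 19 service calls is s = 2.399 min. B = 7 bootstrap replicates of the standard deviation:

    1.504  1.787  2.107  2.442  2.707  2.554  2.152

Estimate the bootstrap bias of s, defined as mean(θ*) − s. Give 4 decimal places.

bias = −0.2200

mean(θ*) = (1.504 + 1.787 + 2.107 + 2.442 + 2.707 + 2.554 + 2.152) / 7 = 2.17900
bias = 2.17900 − 2.399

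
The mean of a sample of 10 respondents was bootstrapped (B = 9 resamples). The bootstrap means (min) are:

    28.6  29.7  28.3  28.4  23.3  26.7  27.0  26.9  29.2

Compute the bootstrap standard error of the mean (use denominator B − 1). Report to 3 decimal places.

SE* = 1.912

Bootstrap SE is the standard deviation of the 9 replicate means.
Mean of replicates: (28.6 + 29.7 + 28.3 + 28.4 + 23.3 + 26.7 + 27.0 + 26.9 + 29.2) / 9 = 248.1000 / 9 = 27.5667
Sum of squared deviations: (+1.0333)² + (+2.1333)² + (+0.7333)² + (+0.8333)² + (−4.2667)² + (−0.8667)² + (−0.5667)² + (−0.6667)² + (+1.6333)² = 29.2400
Variance = 29.2400 / 8 = 3.6550
SE* = √3.6550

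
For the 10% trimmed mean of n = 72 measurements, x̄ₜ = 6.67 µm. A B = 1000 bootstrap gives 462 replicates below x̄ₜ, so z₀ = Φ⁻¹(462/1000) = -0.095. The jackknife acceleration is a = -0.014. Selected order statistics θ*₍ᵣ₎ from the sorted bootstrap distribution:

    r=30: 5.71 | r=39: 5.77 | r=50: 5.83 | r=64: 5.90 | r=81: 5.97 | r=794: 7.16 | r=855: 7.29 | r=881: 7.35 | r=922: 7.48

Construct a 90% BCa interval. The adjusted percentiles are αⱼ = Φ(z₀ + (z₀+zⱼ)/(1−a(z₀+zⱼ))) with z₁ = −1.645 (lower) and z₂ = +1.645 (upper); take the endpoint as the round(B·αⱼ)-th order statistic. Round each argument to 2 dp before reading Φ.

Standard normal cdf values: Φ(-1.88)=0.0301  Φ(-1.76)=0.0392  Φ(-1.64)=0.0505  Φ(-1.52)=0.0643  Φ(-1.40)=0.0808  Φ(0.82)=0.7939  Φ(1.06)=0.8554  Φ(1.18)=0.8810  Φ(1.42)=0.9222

Lower: z₀ + z₁ = -0.095 + (-1.645) = -1.740; 1 − a(z₀+z₁) = 1 − (-0.014)(-1.740) = 0.9756; argument = -0.095 + (-1.740)/0.9756 = -1.8784 → -1.88.
α₁ = Φ(-1.88) = 0.0301; rank = round(1000 × 0.0301) = 30; θ*₍30₎ = 5.71.
Upper: z₀ + z₂ = 1.550; 1 − a(z₀+z₂) = 1.0217; argument = 1.4221 → 1.42; α₂ = 0.9222; rank = 922; θ*₍922₎ = 7.48.

(5.71, 7.48)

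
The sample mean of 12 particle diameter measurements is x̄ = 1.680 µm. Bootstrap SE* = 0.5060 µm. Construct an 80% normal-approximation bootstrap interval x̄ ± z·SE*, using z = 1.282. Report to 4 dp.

Margin = 1.282 × 0.5060 = 0.64869
Interval: 1.680 ± 0.64869

(1.0313, 2.3287)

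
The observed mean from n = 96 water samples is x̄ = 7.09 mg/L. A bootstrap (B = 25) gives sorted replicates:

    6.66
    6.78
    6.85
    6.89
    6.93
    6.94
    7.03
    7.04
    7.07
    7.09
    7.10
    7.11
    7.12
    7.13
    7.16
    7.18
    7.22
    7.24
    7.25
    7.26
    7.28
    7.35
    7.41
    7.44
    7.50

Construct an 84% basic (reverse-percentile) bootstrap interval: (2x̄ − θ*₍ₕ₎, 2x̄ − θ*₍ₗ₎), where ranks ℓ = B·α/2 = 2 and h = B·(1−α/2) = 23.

Percentile endpoints at ranks 2 and 23: θ*₍2₎ = 6.78, θ*₍23₎ = 7.41.
Basic interval reflects these around x̄:
  lower = 2 × 7.09 − 7.41 = 6.77
  upper = 2 × 7.09 − 6.78 = 7.40

(6.77, 7.40)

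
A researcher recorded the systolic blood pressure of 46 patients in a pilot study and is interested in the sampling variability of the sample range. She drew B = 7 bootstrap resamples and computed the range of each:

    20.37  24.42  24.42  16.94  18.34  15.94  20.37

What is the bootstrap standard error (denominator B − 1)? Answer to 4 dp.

Bootstrap SE is the standard deviation of the 7 replicate ranges.
Mean of replicates: (20.37 + 24.42 + 24.42 + 16.94 + 18.34 + 15.94 + 20.37) / 7 = 140.80000 / 7 = 20.11429
Sum of squared deviations: (+0.25571)² + (+4.30571)² + (+4.30571)² + (−3.17429)² + (−1.77429)² + (−4.17429)² + (+0.25571)² = 67.85797
Variance = 67.85797 / 6 = 11.30966
SE* = √11.30966

SE* = 3.3630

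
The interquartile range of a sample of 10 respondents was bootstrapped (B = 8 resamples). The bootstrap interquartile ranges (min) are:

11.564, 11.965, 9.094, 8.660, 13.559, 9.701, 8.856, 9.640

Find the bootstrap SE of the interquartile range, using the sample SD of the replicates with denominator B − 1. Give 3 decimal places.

Bootstrap SE is the standard deviation of the 8 replicate interquartile ranges.
Mean of replicates: (11.564 + 11.965 + 9.094 + 8.660 + 13.559 + 9.701 + 8.856 + 9.640) / 8 = 83.0390 / 8 = 10.3799
Sum of squared deviations: (+1.1841)² + (+1.5851)² + (−1.2859)² + (−1.7199)² + (+3.1791)² + (−0.6789)² + (−1.5239)² + (−0.7399)² = 21.9635
Variance = 21.9635 / 7 = 3.1376
SE* = √3.1376

SE* = 1.771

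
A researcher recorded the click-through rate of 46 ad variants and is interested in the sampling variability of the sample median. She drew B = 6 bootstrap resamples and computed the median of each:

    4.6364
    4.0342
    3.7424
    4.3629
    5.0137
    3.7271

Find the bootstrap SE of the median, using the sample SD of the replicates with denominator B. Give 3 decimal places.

Bootstrap SE is the standard deviation of the 6 replicate medians.
Mean of replicates: (4.6364 + 4.0342 + 3.7424 + 4.3629 + 5.0137 + 3.7271) / 6 = 25.51670 / 6 = 4.25278
Sum of squared deviations: (+0.38362)² + (−0.21858)² + (−0.51038)² + (+0.11012)² + (+0.76092)² + (−0.52568)² = 1.32289
Variance = 1.32289 / 6 = 0.22048
SE* = √0.22048

SE* = 0.470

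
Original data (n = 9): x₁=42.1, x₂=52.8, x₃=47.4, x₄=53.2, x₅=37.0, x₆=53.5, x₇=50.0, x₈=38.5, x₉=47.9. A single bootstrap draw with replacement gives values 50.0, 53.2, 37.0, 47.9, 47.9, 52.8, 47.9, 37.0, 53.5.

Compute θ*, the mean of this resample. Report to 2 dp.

θ* = 47.47

Mean = (50.0 + 53.2 + 37.0 + 47.9 + 47.9 + 52.8 + 47.9 + 37.0 + 53.5) / 9 = 427.20 / 9 = 47.47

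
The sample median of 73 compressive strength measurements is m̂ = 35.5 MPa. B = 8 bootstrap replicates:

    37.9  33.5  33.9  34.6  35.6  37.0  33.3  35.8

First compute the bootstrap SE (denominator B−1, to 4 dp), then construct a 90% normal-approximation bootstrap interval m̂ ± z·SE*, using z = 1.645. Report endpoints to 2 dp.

Mean of replicates = 35.2000; sum of squared deviations = 19.6000; SE* = √(19.6000/7) = 1.6733
Margin = 1.645 × 1.6733 = 2.753
Interval: 35.5 ± 2.753

(32.75, 38.25)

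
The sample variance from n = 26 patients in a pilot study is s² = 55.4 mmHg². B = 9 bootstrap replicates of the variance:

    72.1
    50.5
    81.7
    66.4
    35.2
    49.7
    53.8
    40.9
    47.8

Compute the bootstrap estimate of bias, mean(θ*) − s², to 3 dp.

bias = −0.056

mean(θ*) = (72.1 + 50.5 + 81.7 + 66.4 + 35.2 + 49.7 + 53.8 + 40.9 + 47.8) / 9 = 55.3444
bias = 55.3444 − 55.4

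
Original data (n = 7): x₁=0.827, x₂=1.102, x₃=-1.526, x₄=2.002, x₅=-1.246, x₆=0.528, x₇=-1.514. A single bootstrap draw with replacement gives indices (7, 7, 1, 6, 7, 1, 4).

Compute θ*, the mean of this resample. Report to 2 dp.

θ* = -0.05

Resample values: -1.514, -1.514, 0.827, 0.528, -1.514, 0.827, 2.002.
Mean = ((-1.514) + (-1.514) + 0.827 + 0.528 + (-1.514) + 0.827 + 2.002) / 7 = -0.3580 / 7 = -0.05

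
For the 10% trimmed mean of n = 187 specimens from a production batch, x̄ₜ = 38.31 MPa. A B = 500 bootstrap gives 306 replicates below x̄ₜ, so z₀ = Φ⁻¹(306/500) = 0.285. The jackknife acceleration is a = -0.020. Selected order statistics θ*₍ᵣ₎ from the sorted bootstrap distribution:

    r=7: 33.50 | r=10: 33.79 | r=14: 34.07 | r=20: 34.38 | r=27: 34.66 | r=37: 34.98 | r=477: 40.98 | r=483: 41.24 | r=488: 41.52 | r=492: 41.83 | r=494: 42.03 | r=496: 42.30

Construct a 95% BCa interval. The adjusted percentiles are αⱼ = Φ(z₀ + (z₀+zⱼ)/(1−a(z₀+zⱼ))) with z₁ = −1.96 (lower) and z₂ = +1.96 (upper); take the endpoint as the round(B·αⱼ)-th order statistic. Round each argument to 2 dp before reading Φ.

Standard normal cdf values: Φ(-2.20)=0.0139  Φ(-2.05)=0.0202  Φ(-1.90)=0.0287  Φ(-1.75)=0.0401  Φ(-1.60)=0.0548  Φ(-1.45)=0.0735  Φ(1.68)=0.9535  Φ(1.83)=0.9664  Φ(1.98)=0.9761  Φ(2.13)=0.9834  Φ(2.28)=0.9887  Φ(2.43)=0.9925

Lower: z₀ + z₁ = 0.285 + (-1.960) = -1.675; 1 − a(z₀+z₁) = 1 − (-0.020)(-1.675) = 0.9665; argument = 0.285 + (-1.675)/0.9665 = -1.4481 → -1.45.
α₁ = Φ(-1.45) = 0.0735; rank = round(500 × 0.0735) = 37; θ*₍37₎ = 34.98.
Upper: z₀ + z₂ = 2.245; 1 − a(z₀+z₂) = 1.0449; argument = 2.4335 → 2.43; α₂ = 0.9925; rank = 496; θ*₍496₎ = 42.30.

(34.98, 42.30)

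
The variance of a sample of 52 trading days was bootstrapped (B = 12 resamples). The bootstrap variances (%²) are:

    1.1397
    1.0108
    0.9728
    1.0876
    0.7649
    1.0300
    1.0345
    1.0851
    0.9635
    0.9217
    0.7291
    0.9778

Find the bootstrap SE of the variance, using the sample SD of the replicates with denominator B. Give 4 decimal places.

SE* = 0.1181

Bootstrap SE is the standard deviation of the 12 replicate variances.
Mean of replicates: (1.1397 + 1.0108 + 0.9728 + 1.0876 + 0.7649 + 1.0300 + 1.0345 + 1.0851 + 0.9635 + 0.9217 + 0.7291 + 0.9778) / 12 = 11.71750 / 12 = 0.97646
Sum of squared deviations: (+0.16324)² + (+0.03434)² + (−0.00366)² + (+0.11114)² + (−0.21156)² + (+0.05354)² + (+0.05804)² + (+0.10864)² + (−0.01296)² + (−0.05476)² + (−0.24736)² + (+0.00134)² = 0.16734
Variance = 0.16734 / 12 = 0.01395
SE* = √0.01395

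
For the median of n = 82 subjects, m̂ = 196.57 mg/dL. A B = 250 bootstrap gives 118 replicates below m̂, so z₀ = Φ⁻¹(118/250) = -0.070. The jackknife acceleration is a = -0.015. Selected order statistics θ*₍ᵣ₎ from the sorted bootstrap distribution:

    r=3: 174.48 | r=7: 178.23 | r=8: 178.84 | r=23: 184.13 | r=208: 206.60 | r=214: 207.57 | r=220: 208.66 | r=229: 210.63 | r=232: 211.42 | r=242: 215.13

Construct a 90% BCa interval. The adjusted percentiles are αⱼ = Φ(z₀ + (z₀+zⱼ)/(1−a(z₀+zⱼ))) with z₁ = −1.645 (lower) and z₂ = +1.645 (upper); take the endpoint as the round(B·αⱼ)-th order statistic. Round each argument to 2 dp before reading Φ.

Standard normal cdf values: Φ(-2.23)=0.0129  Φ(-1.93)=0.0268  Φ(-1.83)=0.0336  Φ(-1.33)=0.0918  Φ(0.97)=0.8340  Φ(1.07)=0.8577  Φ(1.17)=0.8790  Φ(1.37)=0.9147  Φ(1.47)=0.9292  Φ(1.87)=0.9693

Lower: z₀ + z₁ = -0.070 + (-1.645) = -1.715; 1 − a(z₀+z₁) = 1 − (-0.015)(-1.715) = 0.9743; argument = -0.070 + (-1.715)/0.9743 = -1.8303 → -1.83.
α₁ = Φ(-1.83) = 0.0336; rank = round(250 × 0.0336) = 8; θ*₍8₎ = 178.84.
Upper: z₀ + z₂ = 1.575; 1 − a(z₀+z₂) = 1.0236; argument = 1.4686 → 1.47; α₂ = 0.9292; rank = 232; θ*₍232₎ = 211.42.

(178.84, 211.42)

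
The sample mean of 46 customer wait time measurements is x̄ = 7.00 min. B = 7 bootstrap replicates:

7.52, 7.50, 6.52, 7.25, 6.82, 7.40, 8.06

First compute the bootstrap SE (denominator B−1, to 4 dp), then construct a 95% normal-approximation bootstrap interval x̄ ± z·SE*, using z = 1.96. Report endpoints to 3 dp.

Mean of replicates = 7.2957; sum of squared deviations = 1.5172; SE* = √(1.5172/6) = 0.5029
Margin = 1.96 × 0.5029 = 0.9857
Interval: 7.00 ± 0.9857

(6.014, 7.986)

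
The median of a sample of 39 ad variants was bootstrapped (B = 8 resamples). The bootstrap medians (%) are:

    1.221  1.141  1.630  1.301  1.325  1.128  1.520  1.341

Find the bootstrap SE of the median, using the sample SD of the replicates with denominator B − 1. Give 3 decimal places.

SE* = 0.175

Bootstrap SE is the standard deviation of the 8 replicate medians.
Mean of replicates: (1.221 + 1.141 + 1.630 + 1.301 + 1.325 + 1.128 + 1.520 + 1.341) / 8 = 10.6070 / 8 = 1.3259
Sum of squared deviations: (−0.1049)² + (−0.1849)² + (+0.3041)² + (−0.0249)² + (−0.0009)² + (−0.1979)² + (+0.1941)² + (+0.0151)² = 0.2154
Variance = 0.2154 / 7 = 0.0308
SE* = √0.0308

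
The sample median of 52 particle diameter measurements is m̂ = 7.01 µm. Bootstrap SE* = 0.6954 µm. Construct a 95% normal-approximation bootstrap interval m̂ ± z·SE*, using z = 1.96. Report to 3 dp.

Margin = 1.96 × 0.6954 = 1.3630
Interval: 7.01 ± 1.3630

(5.647, 8.373)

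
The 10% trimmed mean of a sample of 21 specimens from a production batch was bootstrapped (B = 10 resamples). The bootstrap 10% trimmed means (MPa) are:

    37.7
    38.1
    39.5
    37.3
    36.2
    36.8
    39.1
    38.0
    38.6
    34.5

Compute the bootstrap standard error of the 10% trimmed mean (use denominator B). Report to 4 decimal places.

SE* = 1.3991

Bootstrap SE is the standard deviation of the 10 replicate 10% trimmed means.
Mean of replicates: (37.7 + 38.1 + 39.5 + 37.3 + 36.2 + 36.8 + 39.1 + 38.0 + 38.6 + 34.5) / 10 = 375.80000 / 10 = 37.58000
Sum of squared deviations: (+0.12000)² + (+0.52000)² + (+1.92000)² + (−0.28000)² + (−1.38000)² + (−0.78000)² + (+1.52000)² + (+0.42000)² + (+1.02000)² + (−3.08000)² = 19.57600
Variance = 19.57600 / 10 = 1.95760
SE* = √1.95760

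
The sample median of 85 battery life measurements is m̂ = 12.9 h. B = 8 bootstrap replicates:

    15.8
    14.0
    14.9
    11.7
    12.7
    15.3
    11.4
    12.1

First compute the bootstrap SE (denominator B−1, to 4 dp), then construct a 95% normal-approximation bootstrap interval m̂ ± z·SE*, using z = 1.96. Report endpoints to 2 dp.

(9.51, 16.29)

Mean of replicates = 13.4875; sum of squared deviations = 20.9888; SE* = √(20.9888/7) = 1.7316
Margin = 1.96 × 1.7316 = 3.394
Interval: 12.9 ± 3.394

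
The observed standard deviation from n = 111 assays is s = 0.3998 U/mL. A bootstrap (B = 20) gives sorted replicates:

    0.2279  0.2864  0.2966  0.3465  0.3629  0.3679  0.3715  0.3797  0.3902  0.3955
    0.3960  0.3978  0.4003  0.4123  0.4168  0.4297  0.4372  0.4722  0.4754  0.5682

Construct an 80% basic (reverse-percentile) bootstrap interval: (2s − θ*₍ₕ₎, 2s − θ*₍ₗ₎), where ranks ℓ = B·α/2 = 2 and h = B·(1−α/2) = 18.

(0.3274, 0.5132)

Percentile endpoints at ranks 2 and 18: θ*₍2₎ = 0.2864, θ*₍18₎ = 0.4722.
Basic interval reflects these around s:
  lower = 2 × 0.3998 − 0.4722 = 0.3274
  upper = 2 × 0.3998 − 0.2864 = 0.5132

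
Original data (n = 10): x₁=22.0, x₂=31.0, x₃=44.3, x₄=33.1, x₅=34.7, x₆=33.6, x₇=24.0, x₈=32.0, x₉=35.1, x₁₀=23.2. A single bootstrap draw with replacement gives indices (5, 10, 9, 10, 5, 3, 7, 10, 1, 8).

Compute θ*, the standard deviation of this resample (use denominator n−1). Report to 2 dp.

θ* = 7.57

Resample values: 34.7, 23.2, 35.1, 23.2, 34.7, 44.3, 24.0, 23.2, 22.0, 32.0.
Mean = 29.6400; sum of squared deviations = 516.1040
s² = 516.1040 / 9 = 57.3449
s = √57.3449 = 7.57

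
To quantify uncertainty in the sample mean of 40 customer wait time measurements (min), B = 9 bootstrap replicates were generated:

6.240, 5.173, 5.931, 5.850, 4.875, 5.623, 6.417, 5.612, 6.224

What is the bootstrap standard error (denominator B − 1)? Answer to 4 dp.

Bootstrap SE is the standard deviation of the 9 replicate means.
Mean of replicates: (6.240 + 5.173 + 5.931 + 5.850 + 4.875 + 5.623 + 6.417 + 5.612 + 6.224) / 9 = 51.94500 / 9 = 5.77167
Sum of squared deviations: (+0.46833)² + (−0.59867)² + (+0.15933)² + (+0.07833)² + (−0.89667)² + (−0.14867)² + (+0.64533)² + (−0.15967)² + (+0.45233)² = 2.08193
Variance = 2.08193 / 8 = 0.26024
SE* = √0.26024

SE* = 0.5101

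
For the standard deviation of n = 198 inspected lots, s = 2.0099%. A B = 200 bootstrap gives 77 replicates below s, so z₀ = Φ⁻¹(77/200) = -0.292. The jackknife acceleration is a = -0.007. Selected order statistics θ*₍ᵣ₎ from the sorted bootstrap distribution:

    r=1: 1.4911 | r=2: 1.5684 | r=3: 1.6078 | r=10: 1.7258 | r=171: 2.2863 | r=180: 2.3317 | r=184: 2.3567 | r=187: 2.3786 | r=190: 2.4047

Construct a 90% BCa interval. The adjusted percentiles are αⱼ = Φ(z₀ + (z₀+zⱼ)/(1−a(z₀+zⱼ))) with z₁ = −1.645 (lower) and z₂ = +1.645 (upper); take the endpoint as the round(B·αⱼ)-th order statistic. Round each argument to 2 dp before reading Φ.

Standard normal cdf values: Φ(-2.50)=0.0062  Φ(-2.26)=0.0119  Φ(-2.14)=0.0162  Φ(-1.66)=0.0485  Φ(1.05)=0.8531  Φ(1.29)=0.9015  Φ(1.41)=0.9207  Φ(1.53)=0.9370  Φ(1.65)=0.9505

Lower: z₀ + z₁ = -0.292 + (-1.645) = -1.937; 1 − a(z₀+z₁) = 1 − (-0.007)(-1.937) = 0.9864; argument = -0.292 + (-1.937)/0.9864 = -2.2556 → -2.26.
α₁ = Φ(-2.26) = 0.0119; rank = round(200 × 0.0119) = 2; θ*₍2₎ = 1.5684.
Upper: z₀ + z₂ = 1.353; 1 − a(z₀+z₂) = 1.0095; argument = 1.0483 → 1.05; α₂ = 0.8531; rank = 171; θ*₍171₎ = 2.2863.

(1.5684, 2.2863)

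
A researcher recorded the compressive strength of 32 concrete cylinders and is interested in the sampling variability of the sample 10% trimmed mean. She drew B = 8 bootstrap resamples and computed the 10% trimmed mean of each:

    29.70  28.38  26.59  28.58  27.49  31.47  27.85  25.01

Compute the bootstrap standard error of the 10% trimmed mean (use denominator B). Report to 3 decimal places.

SE* = 1.819

Bootstrap SE is the standard deviation of the 8 replicate 10% trimmed means.
Mean of replicates: (29.70 + 28.38 + 26.59 + 28.58 + 27.49 + 31.47 + 27.85 + 25.01) / 8 = 225.0700 / 8 = 28.1337
Sum of squared deviations: (+1.5663)² + (+0.2462)² + (−1.5437)² + (+0.4462)² + (−0.6438)² + (+3.3362)² + (−0.2837)² + (−3.1237)² = 26.4794
Variance = 26.4794 / 8 = 3.3099
SE* = √3.3099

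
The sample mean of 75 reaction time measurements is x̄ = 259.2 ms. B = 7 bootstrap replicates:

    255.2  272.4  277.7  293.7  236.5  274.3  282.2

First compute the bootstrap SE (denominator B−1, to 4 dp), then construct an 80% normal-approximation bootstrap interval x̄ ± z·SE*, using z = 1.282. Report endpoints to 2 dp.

(235.02, 283.38)

Mean of replicates = 270.2857; sum of squared deviations = 2134.7886; SE* = √(2134.7886/6) = 18.8626
Margin = 1.282 × 18.8626 = 24.182
Interval: 259.2 ± 24.182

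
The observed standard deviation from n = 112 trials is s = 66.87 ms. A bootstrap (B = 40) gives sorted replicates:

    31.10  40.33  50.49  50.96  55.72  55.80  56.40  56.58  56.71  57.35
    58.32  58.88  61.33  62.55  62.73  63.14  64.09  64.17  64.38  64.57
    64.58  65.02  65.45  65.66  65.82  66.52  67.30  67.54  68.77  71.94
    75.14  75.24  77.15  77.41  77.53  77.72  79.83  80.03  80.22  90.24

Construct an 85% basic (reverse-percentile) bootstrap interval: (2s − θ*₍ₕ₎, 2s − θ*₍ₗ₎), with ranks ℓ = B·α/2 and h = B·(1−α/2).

Percentile endpoints at ranks 3 and 37: θ*₍3₎ = 50.49, θ*₍37₎ = 79.83.
Basic interval reflects these around s:
  lower = 2 × 66.87 − 79.83 = 53.91
  upper = 2 × 66.87 − 50.49 = 83.25

(53.91, 83.25)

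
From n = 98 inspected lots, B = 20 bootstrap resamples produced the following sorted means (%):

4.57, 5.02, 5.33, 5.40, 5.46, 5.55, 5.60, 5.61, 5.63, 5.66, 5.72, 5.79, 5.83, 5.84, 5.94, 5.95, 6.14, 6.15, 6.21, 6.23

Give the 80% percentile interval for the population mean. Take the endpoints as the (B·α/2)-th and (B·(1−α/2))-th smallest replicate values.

α = 0.20; lower rank = 20 × 0.100 = 2; upper rank = 20 × 0.900 = 18.
The 2nd smallest replicate is 5.02; the 18th is 6.15.

(5.02, 6.15)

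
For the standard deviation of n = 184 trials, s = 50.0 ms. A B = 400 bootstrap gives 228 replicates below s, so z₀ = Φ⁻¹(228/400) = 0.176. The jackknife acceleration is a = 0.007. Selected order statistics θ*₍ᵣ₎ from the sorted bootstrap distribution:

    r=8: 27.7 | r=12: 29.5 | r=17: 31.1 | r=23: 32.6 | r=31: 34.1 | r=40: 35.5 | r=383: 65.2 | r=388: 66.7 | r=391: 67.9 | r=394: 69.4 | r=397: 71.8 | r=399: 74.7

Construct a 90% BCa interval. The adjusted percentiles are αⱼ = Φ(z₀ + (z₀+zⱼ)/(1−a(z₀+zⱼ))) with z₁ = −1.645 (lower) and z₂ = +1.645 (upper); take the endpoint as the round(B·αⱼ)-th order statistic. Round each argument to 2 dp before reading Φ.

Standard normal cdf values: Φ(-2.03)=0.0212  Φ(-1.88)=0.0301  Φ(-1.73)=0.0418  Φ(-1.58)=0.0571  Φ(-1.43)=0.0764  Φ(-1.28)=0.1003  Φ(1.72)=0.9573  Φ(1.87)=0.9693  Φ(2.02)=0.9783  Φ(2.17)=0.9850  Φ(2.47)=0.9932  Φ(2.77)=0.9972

(35.5, 67.9)

Lower: z₀ + z₁ = 0.176 + (-1.645) = -1.469; 1 − a(z₀+z₁) = 1 − (0.007)(-1.469) = 1.0103; argument = 0.176 + (-1.469)/1.0103 = -1.2780 → -1.28.
α₁ = Φ(-1.28) = 0.1003; rank = round(400 × 0.1003) = 40; θ*₍40₎ = 35.5.
Upper: z₀ + z₂ = 1.821; 1 − a(z₀+z₂) = 0.9873; argument = 2.0205 → 2.02; α₂ = 0.9783; rank = 391; θ*₍391₎ = 67.9.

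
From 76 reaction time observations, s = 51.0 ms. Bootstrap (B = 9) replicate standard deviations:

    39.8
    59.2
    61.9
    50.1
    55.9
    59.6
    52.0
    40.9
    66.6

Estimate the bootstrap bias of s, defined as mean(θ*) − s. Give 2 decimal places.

mean(θ*) = (39.8 + 59.2 + 61.9 + 50.1 + 55.9 + 59.6 + 52.0 + 40.9 + 66.6) / 9 = 54.000
bias = 54.000 − 51.0

bias = +3.00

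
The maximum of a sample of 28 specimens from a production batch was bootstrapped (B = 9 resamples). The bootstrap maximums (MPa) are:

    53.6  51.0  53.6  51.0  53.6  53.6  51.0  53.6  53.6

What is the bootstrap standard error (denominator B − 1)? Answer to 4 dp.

Bootstrap SE is the standard deviation of the 9 replicate maximums.
Mean of replicates: (53.6 + 51.0 + 53.6 + 51.0 + 53.6 + 53.6 + 51.0 + 53.6 + 53.6) / 9 = 474.60000 / 9 = 52.73333
Sum of squared deviations: (+0.86667)² + (−1.73333)² + (+0.86667)² + (−1.73333)² + (+0.86667)² + (+0.86667)² + (−1.73333)² + (+0.86667)² + (+0.86667)² = 13.52000
Variance = 13.52000 / 8 = 1.69000
SE* = √1.69000

SE* = 1.3000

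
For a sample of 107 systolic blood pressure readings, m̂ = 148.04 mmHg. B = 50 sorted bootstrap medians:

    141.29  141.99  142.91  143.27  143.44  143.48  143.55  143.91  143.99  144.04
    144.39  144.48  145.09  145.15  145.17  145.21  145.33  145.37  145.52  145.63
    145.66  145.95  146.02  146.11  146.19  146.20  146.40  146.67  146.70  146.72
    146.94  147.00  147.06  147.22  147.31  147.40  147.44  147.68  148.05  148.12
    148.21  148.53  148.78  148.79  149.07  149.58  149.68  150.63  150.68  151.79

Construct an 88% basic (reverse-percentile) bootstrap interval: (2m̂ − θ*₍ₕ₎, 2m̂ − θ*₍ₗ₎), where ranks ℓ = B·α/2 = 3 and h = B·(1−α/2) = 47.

(146.40, 153.17)

Percentile endpoints at ranks 3 and 47: θ*₍3₎ = 142.91, θ*₍47₎ = 149.68.
Basic interval reflects these around m̂:
  lower = 2 × 148.04 − 149.68 = 146.40
  upper = 2 × 148.04 − 142.91 = 153.17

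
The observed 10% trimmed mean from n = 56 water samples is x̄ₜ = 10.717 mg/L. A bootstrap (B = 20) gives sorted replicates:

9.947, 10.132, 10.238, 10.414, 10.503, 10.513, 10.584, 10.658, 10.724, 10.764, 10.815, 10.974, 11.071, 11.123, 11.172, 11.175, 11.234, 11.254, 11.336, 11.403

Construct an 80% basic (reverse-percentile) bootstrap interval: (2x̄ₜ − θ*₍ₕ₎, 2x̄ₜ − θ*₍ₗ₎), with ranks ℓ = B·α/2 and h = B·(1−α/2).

(10.180, 11.302)

Percentile endpoints at ranks 2 and 18: θ*₍2₎ = 10.132, θ*₍18₎ = 11.254.
Basic interval reflects these around x̄ₜ:
  lower = 2 × 10.717 − 11.254 = 10.180
  upper = 2 × 10.717 − 10.132 = 11.302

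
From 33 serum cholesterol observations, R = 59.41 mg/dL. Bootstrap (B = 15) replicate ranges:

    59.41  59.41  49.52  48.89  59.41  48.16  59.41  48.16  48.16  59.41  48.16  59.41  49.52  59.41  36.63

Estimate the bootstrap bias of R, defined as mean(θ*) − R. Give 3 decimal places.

mean(θ*) = (59.41 + 59.41 + 49.52 + 48.89 + 59.41 + 48.16 + 59.41 + 48.16 + 48.16 + 59.41 + 48.16 + 59.41 + 49.52 + 59.41 + 36.63) / 15 = 52.8713
bias = 52.8713 − 59.41

bias = −6.539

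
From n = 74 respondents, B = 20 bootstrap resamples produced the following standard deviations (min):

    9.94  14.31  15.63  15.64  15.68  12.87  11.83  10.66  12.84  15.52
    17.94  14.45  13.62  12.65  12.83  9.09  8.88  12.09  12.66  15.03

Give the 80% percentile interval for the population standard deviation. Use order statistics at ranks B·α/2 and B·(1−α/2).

Sorted replicates: 8.88, 9.09, 9.94, 10.66, 11.83, 12.09, 12.65, 12.66, 12.83, 12.84, 12.87, 13.62, 14.31, 14.45, 15.03, 15.52, 15.63, 15.64, 15.68, 17.94
α = 0.20; lower rank = 20 × 0.100 = 2; upper rank = 20 × 0.900 = 18.
The 2nd smallest replicate is 9.09; the 18th is 15.64.

(9.09, 15.64)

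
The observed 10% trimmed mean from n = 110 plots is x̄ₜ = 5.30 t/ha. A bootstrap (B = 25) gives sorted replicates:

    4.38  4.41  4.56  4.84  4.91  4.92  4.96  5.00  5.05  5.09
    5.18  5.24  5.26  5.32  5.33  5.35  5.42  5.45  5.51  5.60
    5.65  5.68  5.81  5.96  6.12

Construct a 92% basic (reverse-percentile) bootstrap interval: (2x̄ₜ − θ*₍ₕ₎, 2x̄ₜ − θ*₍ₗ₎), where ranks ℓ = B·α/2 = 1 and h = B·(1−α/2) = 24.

Percentile endpoints at ranks 1 and 24: θ*₍1₎ = 4.38, θ*₍24₎ = 5.96.
Basic interval reflects these around x̄ₜ:
  lower = 2 × 5.30 − 5.96 = 4.64
  upper = 2 × 5.30 − 4.38 = 6.22

(4.64, 6.22)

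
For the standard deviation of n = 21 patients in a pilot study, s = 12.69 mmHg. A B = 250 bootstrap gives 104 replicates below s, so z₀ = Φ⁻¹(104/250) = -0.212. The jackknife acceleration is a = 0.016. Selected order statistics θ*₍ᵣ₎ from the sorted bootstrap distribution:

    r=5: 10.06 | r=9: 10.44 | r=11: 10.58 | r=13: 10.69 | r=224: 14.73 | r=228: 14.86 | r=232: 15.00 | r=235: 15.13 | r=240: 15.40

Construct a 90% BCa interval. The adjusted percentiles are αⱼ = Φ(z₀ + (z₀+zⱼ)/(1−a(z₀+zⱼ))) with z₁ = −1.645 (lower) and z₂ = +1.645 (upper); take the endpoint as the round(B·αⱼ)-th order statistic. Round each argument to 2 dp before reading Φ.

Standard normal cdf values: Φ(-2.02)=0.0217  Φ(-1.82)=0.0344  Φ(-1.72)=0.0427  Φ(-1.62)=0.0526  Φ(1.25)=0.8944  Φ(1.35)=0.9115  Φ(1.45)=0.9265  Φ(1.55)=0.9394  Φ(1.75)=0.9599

(10.06, 14.73)

Lower: z₀ + z₁ = -0.212 + (-1.645) = -1.857; 1 − a(z₀+z₁) = 1 − (0.016)(-1.857) = 1.0297; argument = -0.212 + (-1.857)/1.0297 = -2.0154 → -2.02.
α₁ = Φ(-2.02) = 0.0217; rank = round(250 × 0.0217) = 5; θ*₍5₎ = 10.06.
Upper: z₀ + z₂ = 1.433; 1 − a(z₀+z₂) = 0.9771; argument = 1.2546 → 1.25; α₂ = 0.8944; rank = 224; θ*₍224₎ = 14.73.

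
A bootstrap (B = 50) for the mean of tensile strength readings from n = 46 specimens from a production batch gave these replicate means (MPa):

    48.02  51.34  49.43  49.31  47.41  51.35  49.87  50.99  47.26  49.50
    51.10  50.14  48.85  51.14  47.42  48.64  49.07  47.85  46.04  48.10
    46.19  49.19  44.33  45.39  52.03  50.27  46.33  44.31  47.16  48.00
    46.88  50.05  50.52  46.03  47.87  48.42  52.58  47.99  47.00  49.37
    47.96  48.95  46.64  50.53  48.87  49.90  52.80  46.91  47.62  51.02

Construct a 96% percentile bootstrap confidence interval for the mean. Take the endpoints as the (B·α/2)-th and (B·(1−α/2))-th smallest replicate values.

(44.31, 52.58)

Sorted replicates: 44.31, 44.33, 45.39, 46.03, 46.04, 46.19, 46.33, 46.64, 46.88, 46.91, 47.00, 47.16, 47.26, 47.41, 47.42, 47.62, 47.85, 47.87, 47.96, 47.99, 48.00, 48.02, 48.10, 48.42, 48.64, 48.85, 48.87, 48.95, 49.07, 49.19, 49.31, 49.37, 49.43, 49.50, 49.87, 49.90, 50.05, 50.14, 50.27, 50.52, 50.53, 50.99, 51.02, 51.10, 51.14, 51.34, 51.35, 52.03, 52.58, 52.80
α = 0.04; lower rank = 50 × 0.020 = 1; upper rank = 50 × 0.980 = 49.
The 1st smallest replicate is 44.31; the 49th is 52.58.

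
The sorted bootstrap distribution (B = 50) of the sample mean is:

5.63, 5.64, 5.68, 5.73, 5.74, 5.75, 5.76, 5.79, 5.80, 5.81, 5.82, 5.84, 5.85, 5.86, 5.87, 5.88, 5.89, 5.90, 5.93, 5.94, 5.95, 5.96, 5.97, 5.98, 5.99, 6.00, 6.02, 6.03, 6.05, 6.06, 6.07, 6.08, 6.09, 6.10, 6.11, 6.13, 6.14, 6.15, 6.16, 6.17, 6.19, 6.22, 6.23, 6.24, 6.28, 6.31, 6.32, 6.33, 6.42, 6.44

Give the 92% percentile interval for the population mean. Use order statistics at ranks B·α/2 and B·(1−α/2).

α = 0.08; lower rank = 50 × 0.040 = 2; upper rank = 50 × 0.960 = 48.
The 2nd smallest replicate is 5.64; the 48th is 6.33.

(5.64, 6.33)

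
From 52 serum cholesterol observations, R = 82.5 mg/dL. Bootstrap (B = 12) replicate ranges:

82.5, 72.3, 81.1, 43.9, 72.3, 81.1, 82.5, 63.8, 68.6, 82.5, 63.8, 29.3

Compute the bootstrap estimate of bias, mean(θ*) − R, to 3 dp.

bias = −13.858

mean(θ*) = (82.5 + 72.3 + 81.1 + 43.9 + 72.3 + 81.1 + 82.5 + 63.8 + 68.6 + 82.5 + 63.8 + 29.3) / 12 = 68.6417
bias = 68.6417 − 82.5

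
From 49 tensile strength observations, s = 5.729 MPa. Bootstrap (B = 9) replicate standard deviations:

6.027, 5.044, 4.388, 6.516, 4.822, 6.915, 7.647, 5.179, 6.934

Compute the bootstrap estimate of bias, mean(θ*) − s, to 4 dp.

bias = +0.2123

mean(θ*) = (6.027 + 5.044 + 4.388 + 6.516 + 4.822 + 6.915 + 7.647 + 5.179 + 6.934) / 9 = 5.94133
bias = 5.94133 − 5.729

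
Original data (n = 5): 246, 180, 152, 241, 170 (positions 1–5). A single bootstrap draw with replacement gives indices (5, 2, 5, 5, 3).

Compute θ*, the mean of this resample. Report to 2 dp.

Resample values: 170, 180, 170, 170, 152.
Mean = (170 + 180 + 170 + 170 + 152) / 5 = 842.0 / 5 = 168.40

θ* = 168.40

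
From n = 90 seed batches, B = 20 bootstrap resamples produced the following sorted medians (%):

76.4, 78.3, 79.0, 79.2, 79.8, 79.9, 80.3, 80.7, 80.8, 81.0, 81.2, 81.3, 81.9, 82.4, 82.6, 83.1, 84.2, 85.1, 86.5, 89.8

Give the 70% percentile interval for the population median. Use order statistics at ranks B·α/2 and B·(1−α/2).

α = 0.30; lower rank = 20 × 0.150 = 3; upper rank = 20 × 0.850 = 17.
The 3rd smallest replicate is 79.0; the 17th is 84.2.

(79.0, 84.2)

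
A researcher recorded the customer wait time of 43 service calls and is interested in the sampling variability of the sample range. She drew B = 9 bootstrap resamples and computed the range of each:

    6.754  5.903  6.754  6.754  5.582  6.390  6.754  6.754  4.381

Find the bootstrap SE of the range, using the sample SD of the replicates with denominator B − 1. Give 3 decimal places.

Bootstrap SE is the standard deviation of the 9 replicate ranges.
Mean of replicates: (6.754 + 5.903 + 6.754 + 6.754 + 5.582 + 6.390 + 6.754 + 6.754 + 4.381) / 9 = 56.0260 / 9 = 6.2251
Sum of squared deviations: (+0.5289)² + (−0.3221)² + (+0.5289)² + (+0.5289)² + (−0.6431)² + (+0.1649)² + (+0.5289)² + (+0.5289)² + (−1.8441)² = 5.3439
Variance = 5.3439 / 8 = 0.6680
SE* = √0.6680

SE* = 0.817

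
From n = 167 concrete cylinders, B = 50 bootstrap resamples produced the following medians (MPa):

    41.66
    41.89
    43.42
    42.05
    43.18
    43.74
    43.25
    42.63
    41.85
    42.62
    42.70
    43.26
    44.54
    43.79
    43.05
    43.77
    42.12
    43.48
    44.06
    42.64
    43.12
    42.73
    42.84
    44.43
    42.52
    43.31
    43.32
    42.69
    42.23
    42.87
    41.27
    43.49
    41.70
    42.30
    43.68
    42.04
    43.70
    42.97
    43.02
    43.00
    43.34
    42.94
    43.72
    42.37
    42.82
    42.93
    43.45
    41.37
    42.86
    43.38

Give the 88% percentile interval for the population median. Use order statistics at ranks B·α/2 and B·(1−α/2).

(41.66, 43.79)

Sorted replicates: 41.27, 41.37, 41.66, 41.70, 41.85, 41.89, 42.04, 42.05, 42.12, 42.23, 42.30, 42.37, 42.52, 42.62, 42.63, 42.64, 42.69, 42.70, 42.73, 42.82, 42.84, 42.86, 42.87, 42.93, 42.94, 42.97, 43.00, 43.02, 43.05, 43.12, 43.18, 43.25, 43.26, 43.31, 43.32, 43.34, 43.38, 43.42, 43.45, 43.48, 43.49, 43.68, 43.70, 43.72, 43.74, 43.77, 43.79, 44.06, 44.43, 44.54
α = 0.12; lower rank = 50 × 0.060 = 3; upper rank = 50 × 0.940 = 47.
The 3rd smallest replicate is 41.66; the 47th is 43.79.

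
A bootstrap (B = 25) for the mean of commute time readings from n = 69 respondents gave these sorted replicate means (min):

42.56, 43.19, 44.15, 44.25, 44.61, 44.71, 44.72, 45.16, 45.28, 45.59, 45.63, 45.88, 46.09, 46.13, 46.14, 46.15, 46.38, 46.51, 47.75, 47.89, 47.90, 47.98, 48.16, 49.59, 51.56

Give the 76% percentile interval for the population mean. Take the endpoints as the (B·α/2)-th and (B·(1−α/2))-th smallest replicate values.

α = 0.24; lower rank = 25 × 0.120 = 3; upper rank = 25 × 0.880 = 22.
The 3rd smallest replicate is 44.15; the 22nd is 47.98.

(44.15, 47.98)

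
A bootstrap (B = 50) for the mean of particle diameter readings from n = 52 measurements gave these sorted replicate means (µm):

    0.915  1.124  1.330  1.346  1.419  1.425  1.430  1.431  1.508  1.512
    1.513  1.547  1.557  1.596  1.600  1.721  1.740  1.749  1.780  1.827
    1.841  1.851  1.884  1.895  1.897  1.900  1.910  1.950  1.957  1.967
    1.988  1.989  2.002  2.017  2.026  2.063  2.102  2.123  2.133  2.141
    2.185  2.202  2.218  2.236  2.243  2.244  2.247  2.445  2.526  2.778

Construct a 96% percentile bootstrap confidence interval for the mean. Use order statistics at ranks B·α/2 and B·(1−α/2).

α = 0.04; lower rank = 50 × 0.020 = 1; upper rank = 50 × 0.980 = 49.
The 1st smallest replicate is 0.915; the 49th is 2.526.

(0.915, 2.526)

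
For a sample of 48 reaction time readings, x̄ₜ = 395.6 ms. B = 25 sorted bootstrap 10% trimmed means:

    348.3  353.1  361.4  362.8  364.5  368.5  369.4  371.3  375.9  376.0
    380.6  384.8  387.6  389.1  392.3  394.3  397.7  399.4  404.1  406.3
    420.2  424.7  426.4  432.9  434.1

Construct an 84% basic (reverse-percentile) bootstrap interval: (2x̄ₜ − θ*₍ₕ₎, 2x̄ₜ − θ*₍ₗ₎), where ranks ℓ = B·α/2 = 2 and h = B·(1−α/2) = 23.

Percentile endpoints at ranks 2 and 23: θ*₍2₎ = 353.1, θ*₍23₎ = 426.4.
Basic interval reflects these around x̄ₜ:
  lower = 2 × 395.6 − 426.4 = 364.8
  upper = 2 × 395.6 − 353.1 = 438.1

(364.8, 438.1)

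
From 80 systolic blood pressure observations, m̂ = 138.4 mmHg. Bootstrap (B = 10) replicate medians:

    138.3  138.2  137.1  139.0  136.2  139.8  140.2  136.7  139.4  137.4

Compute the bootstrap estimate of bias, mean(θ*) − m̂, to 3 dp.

bias = −0.170

mean(θ*) = (138.3 + 138.2 + 137.1 + 139.0 + 136.2 + 139.8 + 140.2 + 136.7 + 139.4 + 137.4) / 10 = 138.2300
bias = 138.2300 − 138.4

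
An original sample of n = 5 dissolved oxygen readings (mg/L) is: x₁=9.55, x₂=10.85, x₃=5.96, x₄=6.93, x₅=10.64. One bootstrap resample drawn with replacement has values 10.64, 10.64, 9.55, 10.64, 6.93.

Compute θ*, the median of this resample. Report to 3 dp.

θ* = 10.640

Sorted: 6.93, 9.55, 10.64, 10.64, 10.64
Median = middle value = 10.640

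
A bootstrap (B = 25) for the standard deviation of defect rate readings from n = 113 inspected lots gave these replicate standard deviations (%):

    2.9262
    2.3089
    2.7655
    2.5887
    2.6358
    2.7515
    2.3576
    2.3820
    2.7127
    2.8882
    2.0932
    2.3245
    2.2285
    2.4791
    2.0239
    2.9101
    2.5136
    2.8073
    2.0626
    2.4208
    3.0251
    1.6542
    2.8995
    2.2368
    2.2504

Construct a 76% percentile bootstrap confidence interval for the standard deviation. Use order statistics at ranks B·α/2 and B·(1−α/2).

Sorted replicates: 1.6542, 2.0239, 2.0626, 2.0932, 2.2285, 2.2368, 2.2504, 2.3089, 2.3245, 2.3576, 2.3820, 2.4208, 2.4791, 2.5136, 2.5887, 2.6358, 2.7127, 2.7515, 2.7655, 2.8073, 2.8882, 2.8995, 2.9101, 2.9262, 3.0251
α = 0.24; lower rank = 25 × 0.120 = 3; upper rank = 25 × 0.880 = 22.
The 3rd smallest replicate is 2.0626; the 22nd is 2.8995.

(2.0626, 2.8995)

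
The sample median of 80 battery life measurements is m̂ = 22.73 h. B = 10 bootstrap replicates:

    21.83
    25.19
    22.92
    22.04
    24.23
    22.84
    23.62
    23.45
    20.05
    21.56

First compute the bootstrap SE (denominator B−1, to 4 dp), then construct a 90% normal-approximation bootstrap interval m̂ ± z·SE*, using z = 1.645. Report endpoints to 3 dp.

(20.310, 25.150)

Mean of replicates = 22.7730; sum of squared deviations = 19.4792; SE* = √(19.4792/9) = 1.4712
Margin = 1.645 × 1.4712 = 2.4201
Interval: 22.73 ± 2.4201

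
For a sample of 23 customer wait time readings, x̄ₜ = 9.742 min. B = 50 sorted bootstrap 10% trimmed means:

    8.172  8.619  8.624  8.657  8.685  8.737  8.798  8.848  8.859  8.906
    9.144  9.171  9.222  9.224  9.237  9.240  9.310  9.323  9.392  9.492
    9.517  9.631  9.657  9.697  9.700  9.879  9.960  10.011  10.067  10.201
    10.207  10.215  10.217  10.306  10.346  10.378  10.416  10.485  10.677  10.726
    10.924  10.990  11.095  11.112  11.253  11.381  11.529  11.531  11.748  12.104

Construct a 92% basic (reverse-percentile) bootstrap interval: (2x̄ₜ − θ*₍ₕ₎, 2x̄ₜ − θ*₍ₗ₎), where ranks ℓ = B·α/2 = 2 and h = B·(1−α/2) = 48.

Percentile endpoints at ranks 2 and 48: θ*₍2₎ = 8.619, θ*₍48₎ = 11.531.
Basic interval reflects these around x̄ₜ:
  lower = 2 × 9.742 − 11.531 = 7.953
  upper = 2 × 9.742 − 8.619 = 10.865

(7.953, 10.865)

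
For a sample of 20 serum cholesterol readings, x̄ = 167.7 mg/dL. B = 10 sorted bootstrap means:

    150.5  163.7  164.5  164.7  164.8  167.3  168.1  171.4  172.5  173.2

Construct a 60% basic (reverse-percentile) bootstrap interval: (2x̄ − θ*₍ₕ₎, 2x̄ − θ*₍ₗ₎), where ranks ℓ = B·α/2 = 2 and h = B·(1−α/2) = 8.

(164.0, 171.7)

Percentile endpoints at ranks 2 and 8: θ*₍2₎ = 163.7, θ*₍8₎ = 171.4.
Basic interval reflects these around x̄:
  lower = 2 × 167.7 − 171.4 = 164.0
  upper = 2 × 167.7 − 163.7 = 171.7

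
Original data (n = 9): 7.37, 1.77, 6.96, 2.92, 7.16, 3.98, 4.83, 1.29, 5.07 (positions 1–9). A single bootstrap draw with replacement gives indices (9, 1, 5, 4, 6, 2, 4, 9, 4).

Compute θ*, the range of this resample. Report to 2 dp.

Resample values: 5.07, 7.37, 7.16, 2.92, 3.98, 1.77, 2.92, 5.07, 2.92.
Range = 7.37 − 1.77 = 5.60

θ* = 5.60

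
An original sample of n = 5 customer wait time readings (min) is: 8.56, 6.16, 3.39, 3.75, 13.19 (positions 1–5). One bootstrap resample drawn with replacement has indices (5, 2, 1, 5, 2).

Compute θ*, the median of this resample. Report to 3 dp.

Resample values: 13.19, 6.16, 8.56, 13.19, 6.16.
Sorted: 6.16, 6.16, 8.56, 13.19, 13.19
Median = middle value = 8.560

θ* = 8.560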